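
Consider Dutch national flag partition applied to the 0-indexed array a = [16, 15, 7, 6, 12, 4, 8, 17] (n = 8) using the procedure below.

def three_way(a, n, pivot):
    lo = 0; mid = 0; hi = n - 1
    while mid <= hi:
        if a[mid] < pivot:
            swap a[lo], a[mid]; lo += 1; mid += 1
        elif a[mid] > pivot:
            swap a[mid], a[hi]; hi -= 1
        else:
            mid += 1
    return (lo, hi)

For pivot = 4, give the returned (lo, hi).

pivot = 4; lo=0, mid=0, hi=7
a[mid]=16>4: swap a[0],a[7]; hi=6 → [17, 15, 7, 6, 12, 4, 8, 16]
a[mid]=17>4: swap a[0],a[6]; hi=5 → [8, 15, 7, 6, 12, 4, 17, 16]
a[mid]=8>4: swap a[0],a[5]; hi=4 → [4, 15, 7, 6, 12, 8, 17, 16]
a[mid]=4=4: mid=1
a[mid]=15>4: swap a[1],a[4]; hi=3 → [4, 12, 7, 6, 15, 8, 17, 16]
a[mid]=12>4: swap a[1],a[3]; hi=2 → [4, 6, 7, 12, 15, 8, 17, 16]
a[mid]=6>4: swap a[1],a[2]; hi=1 → [4, 7, 6, 12, 15, 8, 17, 16]
a[mid]=7>4: swap a[1],a[1]; hi=0 → [4, 7, 6, 12, 15, 8, 17, 16]
end: lo=0, hi=0; a = [4, 7, 6, 12, 15, 8, 17, 16]

(0, 0)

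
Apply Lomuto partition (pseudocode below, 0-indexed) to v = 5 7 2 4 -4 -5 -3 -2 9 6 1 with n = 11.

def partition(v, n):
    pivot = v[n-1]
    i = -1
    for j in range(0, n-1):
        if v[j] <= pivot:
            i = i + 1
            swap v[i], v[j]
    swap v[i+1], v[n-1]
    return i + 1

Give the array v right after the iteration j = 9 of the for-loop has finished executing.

pivot = v[10] = 1; i = -1
j=0: v[0]=5 > 1 → no swap
j=1: v[1]=7 > 1 → no swap
j=2: v[2]=2 > 1 → no swap
j=3: v[3]=4 > 1 → no swap
j=4: v[4]=-4 ≤ 1 → i=0, swap v[0],v[4] → -4 7 2 4 5 -5 -3 -2 9 6 1
j=5: v[5]=-5 ≤ 1 → i=1, swap v[1],v[5] → -4 -5 2 4 5 7 -3 -2 9 6 1
j=6: v[6]=-3 ≤ 1 → i=2, swap v[2],v[6] → -4 -5 -3 4 5 7 2 -2 9 6 1
j=7: v[7]=-2 ≤ 1 → i=3, swap v[3],v[7] → -4 -5 -3 -2 5 7 2 4 9 6 1
j=8: v[8]=9 > 1 → no swap
j=9: v[9]=6 > 1 → no swap
(after j=9) v = -4 -5 -3 -2 5 7 2 4 9 6 1

-4 -5 -3 -2 5 7 2 4 9 6 1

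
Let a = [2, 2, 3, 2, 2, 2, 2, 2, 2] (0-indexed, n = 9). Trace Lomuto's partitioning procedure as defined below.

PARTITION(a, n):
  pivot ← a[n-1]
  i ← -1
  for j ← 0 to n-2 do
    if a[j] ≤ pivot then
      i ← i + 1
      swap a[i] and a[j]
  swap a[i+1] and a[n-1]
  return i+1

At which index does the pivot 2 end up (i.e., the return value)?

7

pivot = a[8] = 2; i = -1
j=0: a[0]=2 ≤ 2 → i=0, swap a[0],a[0] (no change) → [2, 2, 3, 2, 2, 2, 2, 2, 2]
j=1: a[1]=2 ≤ 2 → i=1, swap a[1],a[1] (no change) → [2, 2, 3, 2, 2, 2, 2, 2, 2]
j=2: a[2]=3 > 2 → no swap
j=3: a[3]=2 ≤ 2 → i=2, swap a[2],a[3] → [2, 2, 2, 3, 2, 2, 2, 2, 2]
j=4: a[4]=2 ≤ 2 → i=3, swap a[3],a[4] → [2, 2, 2, 2, 3, 2, 2, 2, 2]
j=5: a[5]=2 ≤ 2 → i=4, swap a[4],a[5] → [2, 2, 2, 2, 2, 3, 2, 2, 2]
j=6: a[6]=2 ≤ 2 → i=5, swap a[5],a[6] → [2, 2, 2, 2, 2, 2, 3, 2, 2]
j=7: a[7]=2 ≤ 2 → i=6, swap a[6],a[7] → [2, 2, 2, 2, 2, 2, 2, 3, 2]
final swap a[7],a[8] → [2, 2, 2, 2, 2, 2, 2, 2, 3]; return 7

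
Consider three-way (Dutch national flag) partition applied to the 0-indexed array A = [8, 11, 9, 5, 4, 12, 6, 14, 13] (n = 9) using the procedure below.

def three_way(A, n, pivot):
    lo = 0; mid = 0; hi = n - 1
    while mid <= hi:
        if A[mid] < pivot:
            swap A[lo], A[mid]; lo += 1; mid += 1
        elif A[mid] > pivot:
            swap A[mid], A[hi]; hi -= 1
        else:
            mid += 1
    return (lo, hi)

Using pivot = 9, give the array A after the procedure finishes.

[8, 6, 5, 4, 9, 12, 14, 13, 11]

lo=0 mid=0 hi=8
8<9: swap(0,0), lo=1 mid=1 ⇒ [8, 11, 9, 5, 4, 12, 6, 14, 13]
11>9: swap(1,8), hi=7 ⇒ [8, 13, 9, 5, 4, 12, 6, 14, 11]
13>9: swap(1,7), hi=6 ⇒ [8, 14, 9, 5, 4, 12, 6, 13, 11]
14>9: swap(1,6), hi=5 ⇒ [8, 6, 9, 5, 4, 12, 14, 13, 11]
6<9: swap(1,1), lo=2 mid=2 ⇒ [8, 6, 9, 5, 4, 12, 14, 13, 11]
9=9: mid=3
5<9: swap(2,3), lo=3 mid=4 ⇒ [8, 6, 5, 9, 4, 12, 14, 13, 11]
4<9: swap(3,4), lo=4 mid=5 ⇒ [8, 6, 5, 4, 9, 12, 14, 13, 11]
12>9: swap(5,5), hi=4 ⇒ [8, 6, 5, 4, 9, 12, 14, 13, 11]
done. lo=4 hi=4; A=[8, 6, 5, 4, 9, 12, 14, 13, 11]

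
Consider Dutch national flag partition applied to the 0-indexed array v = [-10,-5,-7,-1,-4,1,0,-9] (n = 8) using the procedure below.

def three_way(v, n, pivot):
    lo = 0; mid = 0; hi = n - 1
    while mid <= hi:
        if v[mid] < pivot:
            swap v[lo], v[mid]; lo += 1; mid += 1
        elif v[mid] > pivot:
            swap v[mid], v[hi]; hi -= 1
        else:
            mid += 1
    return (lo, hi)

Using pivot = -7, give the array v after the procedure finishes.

[-10,-9,-7,-4,1,0,-1,-5]

pivot = -7; lo=0, mid=0, hi=7
v[mid]=-10<-7: swap v[0],v[0]; lo=1,mid=1 → [-10,-5,-7,-1,-4,1,0,-9]
v[mid]=-5>-7: swap v[1],v[7]; hi=6 → [-10,-9,-7,-1,-4,1,0,-5]
v[mid]=-9<-7: swap v[1],v[1]; lo=2,mid=2 → [-10,-9,-7,-1,-4,1,0,-5]
v[mid]=-7=-7: mid=3
v[mid]=-1>-7: swap v[3],v[6]; hi=5 → [-10,-9,-7,0,-4,1,-1,-5]
v[mid]=0>-7: swap v[3],v[5]; hi=4 → [-10,-9,-7,1,-4,0,-1,-5]
v[mid]=1>-7: swap v[3],v[4]; hi=3 → [-10,-9,-7,-4,1,0,-1,-5]
v[mid]=-4>-7: swap v[3],v[3]; hi=2 → [-10,-9,-7,-4,1,0,-1,-5]
end: lo=2, hi=2; v = [-10,-9,-7,-4,1,0,-1,-5]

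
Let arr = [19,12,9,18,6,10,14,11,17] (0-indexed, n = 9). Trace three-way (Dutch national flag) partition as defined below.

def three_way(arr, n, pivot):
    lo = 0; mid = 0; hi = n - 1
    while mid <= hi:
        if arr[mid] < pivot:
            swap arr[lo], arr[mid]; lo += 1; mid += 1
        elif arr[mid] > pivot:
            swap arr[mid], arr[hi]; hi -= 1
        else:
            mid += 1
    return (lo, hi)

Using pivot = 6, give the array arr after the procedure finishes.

pivot = 6; lo=0, mid=0, hi=8
arr[mid]=19>6: swap arr[0],arr[8]; hi=7 → [17,12,9,18,6,10,14,11,19]
arr[mid]=17>6: swap arr[0],arr[7]; hi=6 → [11,12,9,18,6,10,14,17,19]
arr[mid]=11>6: swap arr[0],arr[6]; hi=5 → [14,12,9,18,6,10,11,17,19]
arr[mid]=14>6: swap arr[0],arr[5]; hi=4 → [10,12,9,18,6,14,11,17,19]
arr[mid]=10>6: swap arr[0],arr[4]; hi=3 → [6,12,9,18,10,14,11,17,19]
arr[mid]=6=6: mid=1
arr[mid]=12>6: swap arr[1],arr[3]; hi=2 → [6,18,9,12,10,14,11,17,19]
arr[mid]=18>6: swap arr[1],arr[2]; hi=1 → [6,9,18,12,10,14,11,17,19]
arr[mid]=9>6: swap arr[1],arr[1]; hi=0 → [6,9,18,12,10,14,11,17,19]
end: lo=0, hi=0; arr = [6,9,18,12,10,14,11,17,19]

[6,9,18,12,10,14,11,17,19]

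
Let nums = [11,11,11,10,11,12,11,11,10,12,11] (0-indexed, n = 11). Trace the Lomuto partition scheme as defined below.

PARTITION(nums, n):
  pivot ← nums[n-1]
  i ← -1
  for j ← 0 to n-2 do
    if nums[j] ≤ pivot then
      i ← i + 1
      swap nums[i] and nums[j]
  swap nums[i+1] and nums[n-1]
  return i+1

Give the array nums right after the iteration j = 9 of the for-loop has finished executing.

[11,11,11,10,11,11,11,10,12,12,11]

pivot = nums[10] = 11; i = -1
j=0: nums[0]=11 ≤ 11 → i=0, swap nums[0],nums[0] (no change) → [11,11,11,10,11,12,11,11,10,12,11]
j=1: nums[1]=11 ≤ 11 → i=1, swap nums[1],nums[1] (no change) → [11,11,11,10,11,12,11,11,10,12,11]
j=2: nums[2]=11 ≤ 11 → i=2, swap nums[2],nums[2] (no change) → [11,11,11,10,11,12,11,11,10,12,11]
j=3: nums[3]=10 ≤ 11 → i=3, swap nums[3],nums[3] (no change) → [11,11,11,10,11,12,11,11,10,12,11]
j=4: nums[4]=11 ≤ 11 → i=4, swap nums[4],nums[4] (no change) → [11,11,11,10,11,12,11,11,10,12,11]
j=5: nums[5]=12 > 11 → no swap
j=6: nums[6]=11 ≤ 11 → i=5, swap nums[5],nums[6] → [11,11,11,10,11,11,12,11,10,12,11]
j=7: nums[7]=11 ≤ 11 → i=6, swap nums[6],nums[7] → [11,11,11,10,11,11,11,12,10,12,11]
j=8: nums[8]=10 ≤ 11 → i=7, swap nums[7],nums[8] → [11,11,11,10,11,11,11,10,12,12,11]
j=9: nums[9]=12 > 11 → no swap
(after j=9) nums = [11,11,11,10,11,11,11,10,12,12,11]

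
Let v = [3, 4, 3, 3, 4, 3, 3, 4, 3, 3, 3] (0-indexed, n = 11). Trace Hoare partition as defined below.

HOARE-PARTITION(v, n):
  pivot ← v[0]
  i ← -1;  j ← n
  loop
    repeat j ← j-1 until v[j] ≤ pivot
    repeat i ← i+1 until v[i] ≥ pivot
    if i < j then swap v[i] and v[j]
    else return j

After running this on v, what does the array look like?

pivot=3
j stops at 10 (3), i stops at 0 (3); swap ⇒ [3, 4, 3, 3, 4, 3, 3, 4, 3, 3, 3]
j stops at 9 (3), i stops at 1 (4); swap ⇒ [3, 3, 3, 3, 4, 3, 3, 4, 3, 4, 3]
j stops at 8 (3), i stops at 2 (3); swap ⇒ [3, 3, 3, 3, 4, 3, 3, 4, 3, 4, 3]
j stops at 6 (3), i stops at 3 (3); swap ⇒ [3, 3, 3, 3, 4, 3, 3, 4, 3, 4, 3]
j stops at 5 (3), i stops at 4 (4); swap ⇒ [3, 3, 3, 3, 3, 4, 3, 4, 3, 4, 3]
j stops at 4, i stops at 5; i≥j ⇒ return 4. v=[3, 3, 3, 3, 3, 4, 3, 4, 3, 4, 3]

[3, 3, 3, 3, 3, 4, 3, 4, 3, 4, 3]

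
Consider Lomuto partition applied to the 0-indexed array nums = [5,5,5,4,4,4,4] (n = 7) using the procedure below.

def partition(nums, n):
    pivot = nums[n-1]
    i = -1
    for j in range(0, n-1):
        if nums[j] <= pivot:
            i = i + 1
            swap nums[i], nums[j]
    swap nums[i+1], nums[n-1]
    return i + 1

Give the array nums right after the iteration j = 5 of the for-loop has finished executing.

pivot = nums[6] = 4; i = -1
j=0: nums[0]=5 > 4 → no swap
j=1: nums[1]=5 > 4 → no swap
j=2: nums[2]=5 > 4 → no swap
j=3: nums[3]=4 ≤ 4 → i=0, swap nums[0],nums[3] → [4,5,5,5,4,4,4]
j=4: nums[4]=4 ≤ 4 → i=1, swap nums[1],nums[4] → [4,4,5,5,5,4,4]
j=5: nums[5]=4 ≤ 4 → i=2, swap nums[2],nums[5] → [4,4,4,5,5,5,4]
(after j=5) nums = [4,4,4,5,5,5,4]

[4,4,4,5,5,5,4]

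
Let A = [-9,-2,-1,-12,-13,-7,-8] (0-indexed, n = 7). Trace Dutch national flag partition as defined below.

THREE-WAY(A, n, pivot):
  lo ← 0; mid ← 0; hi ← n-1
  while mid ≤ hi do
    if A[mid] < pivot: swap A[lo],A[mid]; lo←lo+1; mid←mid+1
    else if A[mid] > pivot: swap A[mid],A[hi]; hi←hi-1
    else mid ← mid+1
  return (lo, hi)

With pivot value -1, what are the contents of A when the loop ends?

pivot = -1; lo=0, mid=0, hi=6
A[mid]=-9<-1: swap A[0],A[0]; lo=1,mid=1 → [-9,-2,-1,-12,-13,-7,-8]
A[mid]=-2<-1: swap A[1],A[1]; lo=2,mid=2 → [-9,-2,-1,-12,-13,-7,-8]
A[mid]=-1=-1: mid=3
A[mid]=-12<-1: swap A[2],A[3]; lo=3,mid=4 → [-9,-2,-12,-1,-13,-7,-8]
A[mid]=-13<-1: swap A[3],A[4]; lo=4,mid=5 → [-9,-2,-12,-13,-1,-7,-8]
A[mid]=-7<-1: swap A[4],A[5]; lo=5,mid=6 → [-9,-2,-12,-13,-7,-1,-8]
A[mid]=-8<-1: swap A[5],A[6]; lo=6,mid=7 → [-9,-2,-12,-13,-7,-8,-1]
end: lo=6, hi=6; A = [-9,-2,-12,-13,-7,-8,-1]

[-9,-2,-12,-13,-7,-8,-1]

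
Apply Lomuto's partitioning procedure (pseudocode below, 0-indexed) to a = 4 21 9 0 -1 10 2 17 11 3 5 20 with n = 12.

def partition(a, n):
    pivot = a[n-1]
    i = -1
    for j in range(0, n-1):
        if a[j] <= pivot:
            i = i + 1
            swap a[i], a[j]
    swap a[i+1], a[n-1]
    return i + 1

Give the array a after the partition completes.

pivot=20, i=-1
j=0: 4≤20, i=0, swap(0,0) ⇒ 4 21 9 0 -1 10 2 17 11 3 5 20
j=1: 21>20, skip
j=2: 9≤20, i=1, swap(1,2) ⇒ 4 9 21 0 -1 10 2 17 11 3 5 20
j=3: 0≤20, i=2, swap(2,3) ⇒ 4 9 0 21 -1 10 2 17 11 3 5 20
j=4: -1≤20, i=3, swap(3,4) ⇒ 4 9 0 -1 21 10 2 17 11 3 5 20
j=5: 10≤20, i=4, swap(4,5) ⇒ 4 9 0 -1 10 21 2 17 11 3 5 20
j=6: 2≤20, i=5, swap(5,6) ⇒ 4 9 0 -1 10 2 21 17 11 3 5 20
j=7: 17≤20, i=6, swap(6,7) ⇒ 4 9 0 -1 10 2 17 21 11 3 5 20
j=8: 11≤20, i=7, swap(7,8) ⇒ 4 9 0 -1 10 2 17 11 21 3 5 20
j=9: 3≤20, i=8, swap(8,9) ⇒ 4 9 0 -1 10 2 17 11 3 21 5 20
j=10: 5≤20, i=9, swap(9,10) ⇒ 4 9 0 -1 10 2 17 11 3 5 21 20
swap(10,11) ⇒ 4 9 0 -1 10 2 17 11 3 5 20 21; return 10

4 9 0 -1 10 2 17 11 3 5 20 21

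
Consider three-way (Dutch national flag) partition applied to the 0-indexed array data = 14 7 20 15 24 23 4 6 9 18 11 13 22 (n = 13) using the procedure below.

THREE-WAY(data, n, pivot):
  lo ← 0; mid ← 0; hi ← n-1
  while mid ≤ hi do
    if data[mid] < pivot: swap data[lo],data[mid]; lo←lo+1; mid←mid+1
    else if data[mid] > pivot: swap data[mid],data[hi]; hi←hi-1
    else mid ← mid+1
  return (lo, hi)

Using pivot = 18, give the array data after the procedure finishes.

pivot = 18; lo=0, mid=0, hi=12
data[mid]=14<18: swap data[0],data[0]; lo=1,mid=1 → 14 7 20 15 24 23 4 6 9 18 11 13 22
data[mid]=7<18: swap data[1],data[1]; lo=2,mid=2 → 14 7 20 15 24 23 4 6 9 18 11 13 22
data[mid]=20>18: swap data[2],data[12]; hi=11 → 14 7 22 15 24 23 4 6 9 18 11 13 20
data[mid]=22>18: swap data[2],data[11]; hi=10 → 14 7 13 15 24 23 4 6 9 18 11 22 20
data[mid]=13<18: swap data[2],data[2]; lo=3,mid=3 → 14 7 13 15 24 23 4 6 9 18 11 22 20
data[mid]=15<18: swap data[3],data[3]; lo=4,mid=4 → 14 7 13 15 24 23 4 6 9 18 11 22 20
data[mid]=24>18: swap data[4],data[10]; hi=9 → 14 7 13 15 11 23 4 6 9 18 24 22 20
data[mid]=11<18: swap data[4],data[4]; lo=5,mid=5 → 14 7 13 15 11 23 4 6 9 18 24 22 20
data[mid]=23>18: swap data[5],data[9]; hi=8 → 14 7 13 15 11 18 4 6 9 23 24 22 20
data[mid]=18=18: mid=6
data[mid]=4<18: swap data[5],data[6]; lo=6,mid=7 → 14 7 13 15 11 4 18 6 9 23 24 22 20
data[mid]=6<18: swap data[6],data[7]; lo=7,mid=8 → 14 7 13 15 11 4 6 18 9 23 24 22 20
data[mid]=9<18: swap data[7],data[8]; lo=8,mid=9 → 14 7 13 15 11 4 6 9 18 23 24 22 20
end: lo=8, hi=8; data = 14 7 13 15 11 4 6 9 18 23 24 22 20

14 7 13 15 11 4 6 9 18 23 24 22 20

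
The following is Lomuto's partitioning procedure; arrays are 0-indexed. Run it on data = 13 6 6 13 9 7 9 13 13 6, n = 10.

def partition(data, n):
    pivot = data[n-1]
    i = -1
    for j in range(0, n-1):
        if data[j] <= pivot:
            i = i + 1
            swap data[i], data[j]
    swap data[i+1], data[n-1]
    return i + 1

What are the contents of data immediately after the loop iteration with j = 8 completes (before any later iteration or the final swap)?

6 6 13 13 9 7 9 13 13 6

pivot=6, i=-1
j=0: 13>6, skip
j=1: 6≤6, i=0, swap(0,1) ⇒ 6 13 6 13 9 7 9 13 13 6
j=2: 6≤6, i=1, swap(1,2) ⇒ 6 6 13 13 9 7 9 13 13 6
j=3: 13>6, skip
j=4: 9>6, skip
j=5: 7>6, skip
j=6: 9>6, skip
j=7: 13>6, skip
j=8: 13>6, skip
(after j=8) data = 6 6 13 13 9 7 9 13 13 6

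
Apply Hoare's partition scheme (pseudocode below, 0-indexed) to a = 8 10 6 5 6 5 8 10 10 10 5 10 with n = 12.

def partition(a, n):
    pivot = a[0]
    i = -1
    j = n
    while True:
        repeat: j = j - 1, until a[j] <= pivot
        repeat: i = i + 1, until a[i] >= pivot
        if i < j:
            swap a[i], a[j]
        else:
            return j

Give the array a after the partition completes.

5 8 6 5 6 5 10 10 10 10 8 10

pivot=8
j stops at 10 (5), i stops at 0 (8); swap ⇒ 5 10 6 5 6 5 8 10 10 10 8 10
j stops at 6 (8), i stops at 1 (10); swap ⇒ 5 8 6 5 6 5 10 10 10 10 8 10
j stops at 5, i stops at 6; i≥j ⇒ return 5. a=5 8 6 5 6 5 10 10 10 10 8 10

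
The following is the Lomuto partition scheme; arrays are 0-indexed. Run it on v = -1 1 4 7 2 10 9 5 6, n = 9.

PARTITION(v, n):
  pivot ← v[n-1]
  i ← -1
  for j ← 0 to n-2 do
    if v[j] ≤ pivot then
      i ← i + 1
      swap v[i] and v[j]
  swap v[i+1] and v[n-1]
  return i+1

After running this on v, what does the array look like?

pivot = v[8] = 6; i = -1
j=0: v[0]=-1 ≤ 6 → i=0, swap v[0],v[0] (no change) → -1 1 4 7 2 10 9 5 6
j=1: v[1]=1 ≤ 6 → i=1, swap v[1],v[1] (no change) → -1 1 4 7 2 10 9 5 6
j=2: v[2]=4 ≤ 6 → i=2, swap v[2],v[2] (no change) → -1 1 4 7 2 10 9 5 6
j=3: v[3]=7 > 6 → no swap
j=4: v[4]=2 ≤ 6 → i=3, swap v[3],v[4] → -1 1 4 2 7 10 9 5 6
j=5: v[5]=10 > 6 → no swap
j=6: v[6]=9 > 6 → no swap
j=7: v[7]=5 ≤ 6 → i=4, swap v[4],v[7] → -1 1 4 2 5 10 9 7 6
final swap v[5],v[8] → -1 1 4 2 5 6 9 7 10; return 5

-1 1 4 2 5 6 9 7 10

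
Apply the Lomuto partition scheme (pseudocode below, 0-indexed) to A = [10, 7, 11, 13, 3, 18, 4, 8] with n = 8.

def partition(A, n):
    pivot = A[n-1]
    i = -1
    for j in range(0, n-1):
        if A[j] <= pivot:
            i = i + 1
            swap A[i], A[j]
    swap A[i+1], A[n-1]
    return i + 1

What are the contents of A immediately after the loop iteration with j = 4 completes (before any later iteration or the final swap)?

[7, 3, 11, 13, 10, 18, 4, 8]

pivot=8, i=-1
j=0: 10>8, skip
j=1: 7≤8, i=0, swap(0,1) ⇒ [7, 10, 11, 13, 3, 18, 4, 8]
j=2: 11>8, skip
j=3: 13>8, skip
j=4: 3≤8, i=1, swap(1,4) ⇒ [7, 3, 11, 13, 10, 18, 4, 8]
(after j=4) A = [7, 3, 11, 13, 10, 18, 4, 8]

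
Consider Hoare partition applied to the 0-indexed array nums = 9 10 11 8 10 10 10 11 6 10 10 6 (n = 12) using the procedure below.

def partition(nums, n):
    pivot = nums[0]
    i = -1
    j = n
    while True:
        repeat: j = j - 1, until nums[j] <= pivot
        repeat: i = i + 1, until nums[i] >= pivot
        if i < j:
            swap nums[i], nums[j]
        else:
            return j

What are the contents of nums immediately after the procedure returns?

pivot=9
j stops at 11 (6), i stops at 0 (9); swap ⇒ 6 10 11 8 10 10 10 11 6 10 10 9
j stops at 8 (6), i stops at 1 (10); swap ⇒ 6 6 11 8 10 10 10 11 10 10 10 9
j stops at 3 (8), i stops at 2 (11); swap ⇒ 6 6 8 11 10 10 10 11 10 10 10 9
j stops at 2, i stops at 3; i≥j ⇒ return 2. nums=6 6 8 11 10 10 10 11 10 10 10 9

6 6 8 11 10 10 10 11 10 10 10 9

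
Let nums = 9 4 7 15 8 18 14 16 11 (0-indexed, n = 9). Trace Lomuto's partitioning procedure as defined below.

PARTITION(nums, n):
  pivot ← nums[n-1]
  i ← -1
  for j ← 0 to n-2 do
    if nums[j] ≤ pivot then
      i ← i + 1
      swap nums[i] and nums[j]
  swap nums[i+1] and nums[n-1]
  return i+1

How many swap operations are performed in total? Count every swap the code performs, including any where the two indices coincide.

5

pivot = nums[8] = 11; i = -1
j=0: nums[0]=9 ≤ 11 → i=0, swap nums[0],nums[0] (no change) → 9 4 7 15 8 18 14 16 11
j=1: nums[1]=4 ≤ 11 → i=1, swap nums[1],nums[1] (no change) → 9 4 7 15 8 18 14 16 11
j=2: nums[2]=7 ≤ 11 → i=2, swap nums[2],nums[2] (no change) → 9 4 7 15 8 18 14 16 11
j=3: nums[3]=15 > 11 → no swap
j=4: nums[4]=8 ≤ 11 → i=3, swap nums[3],nums[4] → 9 4 7 8 15 18 14 16 11
j=5: nums[5]=18 > 11 → no swap
j=6: nums[6]=14 > 11 → no swap
j=7: nums[7]=16 > 11 → no swap
final swap nums[4],nums[8] → 9 4 7 8 11 18 14 16 15; return 4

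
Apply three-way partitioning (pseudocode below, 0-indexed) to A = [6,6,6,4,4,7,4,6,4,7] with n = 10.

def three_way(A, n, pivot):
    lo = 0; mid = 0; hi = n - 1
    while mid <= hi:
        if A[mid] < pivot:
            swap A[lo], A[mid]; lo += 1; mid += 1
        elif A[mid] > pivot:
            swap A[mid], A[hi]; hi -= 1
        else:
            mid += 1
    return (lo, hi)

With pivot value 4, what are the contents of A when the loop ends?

pivot = 4; lo=0, mid=0, hi=9
A[mid]=6>4: swap A[0],A[9]; hi=8 → [7,6,6,4,4,7,4,6,4,6]
A[mid]=7>4: swap A[0],A[8]; hi=7 → [4,6,6,4,4,7,4,6,7,6]
A[mid]=4=4: mid=1
A[mid]=6>4: swap A[1],A[7]; hi=6 → [4,6,6,4,4,7,4,6,7,6]
A[mid]=6>4: swap A[1],A[6]; hi=5 → [4,4,6,4,4,7,6,6,7,6]
A[mid]=4=4: mid=2
A[mid]=6>4: swap A[2],A[5]; hi=4 → [4,4,7,4,4,6,6,6,7,6]
A[mid]=7>4: swap A[2],A[4]; hi=3 → [4,4,4,4,7,6,6,6,7,6]
A[mid]=4=4: mid=3
A[mid]=4=4: mid=4
end: lo=0, hi=3; A = [4,4,4,4,7,6,6,6,7,6]

[4,4,4,4,7,6,6,6,7,6]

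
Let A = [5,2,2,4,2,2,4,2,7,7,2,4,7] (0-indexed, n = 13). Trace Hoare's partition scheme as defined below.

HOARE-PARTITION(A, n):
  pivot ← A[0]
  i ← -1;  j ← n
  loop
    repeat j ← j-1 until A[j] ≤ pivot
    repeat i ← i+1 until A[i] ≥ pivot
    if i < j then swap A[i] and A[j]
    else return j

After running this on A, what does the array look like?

pivot=5
j stops at 11 (4), i stops at 0 (5); swap ⇒ [4,2,2,4,2,2,4,2,7,7,2,5,7]
j stops at 10 (2), i stops at 8 (7); swap ⇒ [4,2,2,4,2,2,4,2,2,7,7,5,7]
j stops at 8, i stops at 9; i≥j ⇒ return 8. A=[4,2,2,4,2,2,4,2,2,7,7,5,7]

[4,2,2,4,2,2,4,2,2,7,7,5,7]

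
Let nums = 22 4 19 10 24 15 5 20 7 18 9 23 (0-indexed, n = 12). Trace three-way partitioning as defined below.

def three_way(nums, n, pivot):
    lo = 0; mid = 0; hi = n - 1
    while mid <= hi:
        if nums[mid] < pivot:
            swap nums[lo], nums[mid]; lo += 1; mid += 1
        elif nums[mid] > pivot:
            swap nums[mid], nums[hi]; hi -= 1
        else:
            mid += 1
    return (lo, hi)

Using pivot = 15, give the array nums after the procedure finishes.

lo=0 mid=0 hi=11
22>15: swap(0,11), hi=10 ⇒ 23 4 19 10 24 15 5 20 7 18 9 22
23>15: swap(0,10), hi=9 ⇒ 9 4 19 10 24 15 5 20 7 18 23 22
9<15: swap(0,0), lo=1 mid=1 ⇒ 9 4 19 10 24 15 5 20 7 18 23 22
4<15: swap(1,1), lo=2 mid=2 ⇒ 9 4 19 10 24 15 5 20 7 18 23 22
19>15: swap(2,9), hi=8 ⇒ 9 4 18 10 24 15 5 20 7 19 23 22
18>15: swap(2,8), hi=7 ⇒ 9 4 7 10 24 15 5 20 18 19 23 22
7<15: swap(2,2), lo=3 mid=3 ⇒ 9 4 7 10 24 15 5 20 18 19 23 22
10<15: swap(3,3), lo=4 mid=4 ⇒ 9 4 7 10 24 15 5 20 18 19 23 22
24>15: swap(4,7), hi=6 ⇒ 9 4 7 10 20 15 5 24 18 19 23 22
20>15: swap(4,6), hi=5 ⇒ 9 4 7 10 5 15 20 24 18 19 23 22
5<15: swap(4,4), lo=5 mid=5 ⇒ 9 4 7 10 5 15 20 24 18 19 23 22
15=15: mid=6
done. lo=5 hi=5; nums=9 4 7 10 5 15 20 24 18 19 23 22

9 4 7 10 5 15 20 24 18 19 23 22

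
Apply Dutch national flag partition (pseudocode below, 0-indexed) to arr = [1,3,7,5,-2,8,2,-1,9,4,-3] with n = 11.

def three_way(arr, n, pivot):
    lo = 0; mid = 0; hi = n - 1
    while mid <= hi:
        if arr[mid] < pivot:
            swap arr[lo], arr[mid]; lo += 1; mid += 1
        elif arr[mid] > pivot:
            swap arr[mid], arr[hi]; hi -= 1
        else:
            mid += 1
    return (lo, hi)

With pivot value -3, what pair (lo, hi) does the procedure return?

(0, 0)

lo=0 mid=0 hi=10
1>-3: swap(0,10), hi=9 ⇒ [-3,3,7,5,-2,8,2,-1,9,4,1]
-3=-3: mid=1
3>-3: swap(1,9), hi=8 ⇒ [-3,4,7,5,-2,8,2,-1,9,3,1]
4>-3: swap(1,8), hi=7 ⇒ [-3,9,7,5,-2,8,2,-1,4,3,1]
9>-3: swap(1,7), hi=6 ⇒ [-3,-1,7,5,-2,8,2,9,4,3,1]
-1>-3: swap(1,6), hi=5 ⇒ [-3,2,7,5,-2,8,-1,9,4,3,1]
2>-3: swap(1,5), hi=4 ⇒ [-3,8,7,5,-2,2,-1,9,4,3,1]
8>-3: swap(1,4), hi=3 ⇒ [-3,-2,7,5,8,2,-1,9,4,3,1]
-2>-3: swap(1,3), hi=2 ⇒ [-3,5,7,-2,8,2,-1,9,4,3,1]
5>-3: swap(1,2), hi=1 ⇒ [-3,7,5,-2,8,2,-1,9,4,3,1]
7>-3: swap(1,1), hi=0 ⇒ [-3,7,5,-2,8,2,-1,9,4,3,1]
done. lo=0 hi=0; arr=[-3,7,5,-2,8,2,-1,9,4,3,1]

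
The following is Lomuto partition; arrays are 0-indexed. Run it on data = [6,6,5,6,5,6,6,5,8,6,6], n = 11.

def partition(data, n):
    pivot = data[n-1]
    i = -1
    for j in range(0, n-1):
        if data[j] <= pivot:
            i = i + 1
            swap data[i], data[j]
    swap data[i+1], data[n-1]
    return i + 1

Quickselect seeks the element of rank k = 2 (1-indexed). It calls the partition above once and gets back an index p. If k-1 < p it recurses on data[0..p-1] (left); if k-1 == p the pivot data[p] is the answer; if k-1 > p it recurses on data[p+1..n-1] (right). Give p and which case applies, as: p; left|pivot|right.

pivot = data[10] = 6; i = -1
j=0: data[0]=6 ≤ 6 → i=0, swap data[0],data[0] (no change) → [6,6,5,6,5,6,6,5,8,6,6]
j=1: data[1]=6 ≤ 6 → i=1, swap data[1],data[1] (no change) → [6,6,5,6,5,6,6,5,8,6,6]
j=2: data[2]=5 ≤ 6 → i=2, swap data[2],data[2] (no change) → [6,6,5,6,5,6,6,5,8,6,6]
j=3: data[3]=6 ≤ 6 → i=3, swap data[3],data[3] (no change) → [6,6,5,6,5,6,6,5,8,6,6]
j=4: data[4]=5 ≤ 6 → i=4, swap data[4],data[4] (no change) → [6,6,5,6,5,6,6,5,8,6,6]
j=5: data[5]=6 ≤ 6 → i=5, swap data[5],data[5] (no change) → [6,6,5,6,5,6,6,5,8,6,6]
j=6: data[6]=6 ≤ 6 → i=6, swap data[6],data[6] (no change) → [6,6,5,6,5,6,6,5,8,6,6]
j=7: data[7]=5 ≤ 6 → i=7, swap data[7],data[7] (no change) → [6,6,5,6,5,6,6,5,8,6,6]
j=8: data[8]=8 > 6 → no swap
j=9: data[9]=6 ≤ 6 → i=8, swap data[8],data[9] → [6,6,5,6,5,6,6,5,6,8,6]
final swap data[9],data[10] → [6,6,5,6,5,6,6,5,6,6,8]; return 9
p = 9; k-1 = 1 < 9 ⇒ left

9; left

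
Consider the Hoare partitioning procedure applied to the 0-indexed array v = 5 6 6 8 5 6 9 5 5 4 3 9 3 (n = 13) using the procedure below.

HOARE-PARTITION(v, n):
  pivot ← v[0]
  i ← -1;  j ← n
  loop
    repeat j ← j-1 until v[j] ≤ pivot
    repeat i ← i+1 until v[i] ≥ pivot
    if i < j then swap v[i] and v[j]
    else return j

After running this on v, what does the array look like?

pivot=5
j stops at 12 (3), i stops at 0 (5); swap ⇒ 3 6 6 8 5 6 9 5 5 4 3 9 5
j stops at 10 (3), i stops at 1 (6); swap ⇒ 3 3 6 8 5 6 9 5 5 4 6 9 5
j stops at 9 (4), i stops at 2 (6); swap ⇒ 3 3 4 8 5 6 9 5 5 6 6 9 5
j stops at 8 (5), i stops at 3 (8); swap ⇒ 3 3 4 5 5 6 9 5 8 6 6 9 5
j stops at 7 (5), i stops at 4 (5); swap ⇒ 3 3 4 5 5 6 9 5 8 6 6 9 5
j stops at 4, i stops at 5; i≥j ⇒ return 4. v=3 3 4 5 5 6 9 5 8 6 6 9 5

3 3 4 5 5 6 9 5 8 6 6 9 5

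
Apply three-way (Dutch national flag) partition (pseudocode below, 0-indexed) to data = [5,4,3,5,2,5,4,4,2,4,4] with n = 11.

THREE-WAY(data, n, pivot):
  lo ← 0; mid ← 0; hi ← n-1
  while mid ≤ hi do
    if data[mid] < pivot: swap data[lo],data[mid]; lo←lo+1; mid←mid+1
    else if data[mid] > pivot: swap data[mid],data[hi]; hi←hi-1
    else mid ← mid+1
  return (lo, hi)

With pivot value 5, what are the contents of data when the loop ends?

pivot = 5; lo=0, mid=0, hi=10
data[mid]=5=5: mid=1
data[mid]=4<5: swap data[0],data[1]; lo=1,mid=2 → [4,5,3,5,2,5,4,4,2,4,4]
data[mid]=3<5: swap data[1],data[2]; lo=2,mid=3 → [4,3,5,5,2,5,4,4,2,4,4]
data[mid]=5=5: mid=4
data[mid]=2<5: swap data[2],data[4]; lo=3,mid=5 → [4,3,2,5,5,5,4,4,2,4,4]
data[mid]=5=5: mid=6
data[mid]=4<5: swap data[3],data[6]; lo=4,mid=7 → [4,3,2,4,5,5,5,4,2,4,4]
data[mid]=4<5: swap data[4],data[7]; lo=5,mid=8 → [4,3,2,4,4,5,5,5,2,4,4]
data[mid]=2<5: swap data[5],data[8]; lo=6,mid=9 → [4,3,2,4,4,2,5,5,5,4,4]
data[mid]=4<5: swap data[6],data[9]; lo=7,mid=10 → [4,3,2,4,4,2,4,5,5,5,4]
data[mid]=4<5: swap data[7],data[10]; lo=8,mid=11 → [4,3,2,4,4,2,4,4,5,5,5]
end: lo=8, hi=10; data = [4,3,2,4,4,2,4,4,5,5,5]

[4,3,2,4,4,2,4,4,5,5,5]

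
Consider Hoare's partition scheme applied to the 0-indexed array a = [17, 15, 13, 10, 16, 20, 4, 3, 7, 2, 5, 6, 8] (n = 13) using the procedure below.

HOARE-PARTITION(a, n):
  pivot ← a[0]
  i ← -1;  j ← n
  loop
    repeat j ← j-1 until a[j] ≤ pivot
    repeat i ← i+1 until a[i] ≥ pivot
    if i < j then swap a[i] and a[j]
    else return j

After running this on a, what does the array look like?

[8, 15, 13, 10, 16, 6, 4, 3, 7, 2, 5, 20, 17]

pivot = a[0] = 17; i = -1, j = 13
j→12 (a[12]=8≤17), i→0 (a[0]=17≥17); i<j, swap → [8, 15, 13, 10, 16, 20, 4, 3, 7, 2, 5, 6, 17]
j→11 (a[11]=6≤17), i→5 (a[5]=20≥17); i<j, swap → [8, 15, 13, 10, 16, 6, 4, 3, 7, 2, 5, 20, 17]
j→10, i→11; i≥j, return j=10. a = [8, 15, 13, 10, 16, 6, 4, 3, 7, 2, 5, 20, 17]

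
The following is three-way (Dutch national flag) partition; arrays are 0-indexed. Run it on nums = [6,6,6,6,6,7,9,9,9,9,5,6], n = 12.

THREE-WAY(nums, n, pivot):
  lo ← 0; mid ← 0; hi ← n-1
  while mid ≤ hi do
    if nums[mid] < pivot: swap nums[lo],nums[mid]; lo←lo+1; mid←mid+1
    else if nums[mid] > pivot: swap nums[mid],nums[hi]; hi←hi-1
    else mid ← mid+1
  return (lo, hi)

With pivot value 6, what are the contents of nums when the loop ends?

[5,6,6,6,6,6,6,9,9,9,9,7]

pivot = 6; lo=0, mid=0, hi=11
nums[mid]=6=6: mid=1
nums[mid]=6=6: mid=2
nums[mid]=6=6: mid=3
nums[mid]=6=6: mid=4
nums[mid]=6=6: mid=5
nums[mid]=7>6: swap nums[5],nums[11]; hi=10 → [6,6,6,6,6,6,9,9,9,9,5,7]
nums[mid]=6=6: mid=6
nums[mid]=9>6: swap nums[6],nums[10]; hi=9 → [6,6,6,6,6,6,5,9,9,9,9,7]
nums[mid]=5<6: swap nums[0],nums[6]; lo=1,mid=7 → [5,6,6,6,6,6,6,9,9,9,9,7]
nums[mid]=9>6: swap nums[7],nums[9]; hi=8 → [5,6,6,6,6,6,6,9,9,9,9,7]
nums[mid]=9>6: swap nums[7],nums[8]; hi=7 → [5,6,6,6,6,6,6,9,9,9,9,7]
nums[mid]=9>6: swap nums[7],nums[7]; hi=6 → [5,6,6,6,6,6,6,9,9,9,9,7]
end: lo=1, hi=6; nums = [5,6,6,6,6,6,6,9,9,9,9,7]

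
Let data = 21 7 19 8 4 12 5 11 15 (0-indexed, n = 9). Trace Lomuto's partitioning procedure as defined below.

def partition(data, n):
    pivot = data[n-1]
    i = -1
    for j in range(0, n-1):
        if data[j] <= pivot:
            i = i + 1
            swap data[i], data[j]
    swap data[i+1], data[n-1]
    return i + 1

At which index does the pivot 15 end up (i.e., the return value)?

pivot=15, i=-1
j=0: 21>15, skip
j=1: 7≤15, i=0, swap(0,1) ⇒ 7 21 19 8 4 12 5 11 15
j=2: 19>15, skip
j=3: 8≤15, i=1, swap(1,3) ⇒ 7 8 19 21 4 12 5 11 15
j=4: 4≤15, i=2, swap(2,4) ⇒ 7 8 4 21 19 12 5 11 15
j=5: 12≤15, i=3, swap(3,5) ⇒ 7 8 4 12 19 21 5 11 15
j=6: 5≤15, i=4, swap(4,6) ⇒ 7 8 4 12 5 21 19 11 15
j=7: 11≤15, i=5, swap(5,7) ⇒ 7 8 4 12 5 11 19 21 15
swap(6,8) ⇒ 7 8 4 12 5 11 15 21 19; return 6

6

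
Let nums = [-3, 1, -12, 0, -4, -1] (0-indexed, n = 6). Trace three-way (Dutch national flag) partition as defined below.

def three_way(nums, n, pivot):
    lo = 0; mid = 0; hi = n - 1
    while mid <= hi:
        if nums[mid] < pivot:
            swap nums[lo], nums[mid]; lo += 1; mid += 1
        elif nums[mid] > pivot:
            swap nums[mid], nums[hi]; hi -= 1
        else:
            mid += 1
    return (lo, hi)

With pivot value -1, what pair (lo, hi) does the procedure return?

(3, 3)

lo=0 mid=0 hi=5
-3<-1: swap(0,0), lo=1 mid=1 ⇒ [-3, 1, -12, 0, -4, -1]
1>-1: swap(1,5), hi=4 ⇒ [-3, -1, -12, 0, -4, 1]
-1=-1: mid=2
-12<-1: swap(1,2), lo=2 mid=3 ⇒ [-3, -12, -1, 0, -4, 1]
0>-1: swap(3,4), hi=3 ⇒ [-3, -12, -1, -4, 0, 1]
-4<-1: swap(2,3), lo=3 mid=4 ⇒ [-3, -12, -4, -1, 0, 1]
done. lo=3 hi=3; nums=[-3, -12, -4, -1, 0, 1]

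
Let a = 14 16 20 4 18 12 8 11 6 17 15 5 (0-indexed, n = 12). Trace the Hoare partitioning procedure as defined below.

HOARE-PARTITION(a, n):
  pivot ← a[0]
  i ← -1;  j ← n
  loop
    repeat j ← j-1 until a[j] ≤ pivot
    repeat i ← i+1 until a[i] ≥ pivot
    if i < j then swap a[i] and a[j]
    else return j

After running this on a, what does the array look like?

5 6 11 4 8 12 18 20 16 17 15 14

pivot=14
j stops at 11 (5), i stops at 0 (14); swap ⇒ 5 16 20 4 18 12 8 11 6 17 15 14
j stops at 8 (6), i stops at 1 (16); swap ⇒ 5 6 20 4 18 12 8 11 16 17 15 14
j stops at 7 (11), i stops at 2 (20); swap ⇒ 5 6 11 4 18 12 8 20 16 17 15 14
j stops at 6 (8), i stops at 4 (18); swap ⇒ 5 6 11 4 8 12 18 20 16 17 15 14
j stops at 5, i stops at 6; i≥j ⇒ return 5. a=5 6 11 4 8 12 18 20 16 17 15 14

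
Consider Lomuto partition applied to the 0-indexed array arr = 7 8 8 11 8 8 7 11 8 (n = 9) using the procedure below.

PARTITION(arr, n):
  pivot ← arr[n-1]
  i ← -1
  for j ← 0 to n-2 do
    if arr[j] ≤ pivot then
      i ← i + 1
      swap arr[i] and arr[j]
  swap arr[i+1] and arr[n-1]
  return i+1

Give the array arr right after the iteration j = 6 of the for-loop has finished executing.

pivot = arr[8] = 8; i = -1
j=0: arr[0]=7 ≤ 8 → i=0, swap arr[0],arr[0] (no change) → 7 8 8 11 8 8 7 11 8
j=1: arr[1]=8 ≤ 8 → i=1, swap arr[1],arr[1] (no change) → 7 8 8 11 8 8 7 11 8
j=2: arr[2]=8 ≤ 8 → i=2, swap arr[2],arr[2] (no change) → 7 8 8 11 8 8 7 11 8
j=3: arr[3]=11 > 8 → no swap
j=4: arr[4]=8 ≤ 8 → i=3, swap arr[3],arr[4] → 7 8 8 8 11 8 7 11 8
j=5: arr[5]=8 ≤ 8 → i=4, swap arr[4],arr[5] → 7 8 8 8 8 11 7 11 8
j=6: arr[6]=7 ≤ 8 → i=5, swap arr[5],arr[6] → 7 8 8 8 8 7 11 11 8
(after j=6) arr = 7 8 8 8 8 7 11 11 8

7 8 8 8 8 7 11 11 8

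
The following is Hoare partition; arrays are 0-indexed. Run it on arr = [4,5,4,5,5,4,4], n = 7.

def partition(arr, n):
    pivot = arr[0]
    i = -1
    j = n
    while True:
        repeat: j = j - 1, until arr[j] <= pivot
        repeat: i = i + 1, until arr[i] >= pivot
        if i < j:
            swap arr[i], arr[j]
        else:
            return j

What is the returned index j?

2

pivot=4
j stops at 6 (4), i stops at 0 (4); swap ⇒ [4,5,4,5,5,4,4]
j stops at 5 (4), i stops at 1 (5); swap ⇒ [4,4,4,5,5,5,4]
j stops at 2, i stops at 2; i≥j ⇒ return 2. arr=[4,4,4,5,5,5,4]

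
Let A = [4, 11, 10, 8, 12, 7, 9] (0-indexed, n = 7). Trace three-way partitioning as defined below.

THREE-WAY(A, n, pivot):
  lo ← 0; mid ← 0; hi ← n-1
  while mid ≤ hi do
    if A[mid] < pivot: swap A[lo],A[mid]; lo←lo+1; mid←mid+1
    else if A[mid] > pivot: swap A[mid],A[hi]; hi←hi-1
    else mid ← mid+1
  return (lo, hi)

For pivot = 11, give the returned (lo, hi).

pivot = 11; lo=0, mid=0, hi=6
A[mid]=4<11: swap A[0],A[0]; lo=1,mid=1 → [4, 11, 10, 8, 12, 7, 9]
A[mid]=11=11: mid=2
A[mid]=10<11: swap A[1],A[2]; lo=2,mid=3 → [4, 10, 11, 8, 12, 7, 9]
A[mid]=8<11: swap A[2],A[3]; lo=3,mid=4 → [4, 10, 8, 11, 12, 7, 9]
A[mid]=12>11: swap A[4],A[6]; hi=5 → [4, 10, 8, 11, 9, 7, 12]
A[mid]=9<11: swap A[3],A[4]; lo=4,mid=5 → [4, 10, 8, 9, 11, 7, 12]
A[mid]=7<11: swap A[4],A[5]; lo=5,mid=6 → [4, 10, 8, 9, 7, 11, 12]
end: lo=5, hi=5; A = [4, 10, 8, 9, 7, 11, 12]

(5, 5)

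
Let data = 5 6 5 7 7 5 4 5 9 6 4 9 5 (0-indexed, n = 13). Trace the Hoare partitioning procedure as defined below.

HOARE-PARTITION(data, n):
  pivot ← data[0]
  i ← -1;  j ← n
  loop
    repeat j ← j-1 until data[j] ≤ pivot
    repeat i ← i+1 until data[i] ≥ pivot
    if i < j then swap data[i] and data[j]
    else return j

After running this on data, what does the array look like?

5 4 5 4 5 7 7 5 9 6 6 9 5

pivot = data[0] = 5; i = -1, j = 13
j→12 (data[12]=5≤5), i→0 (data[0]=5≥5); i<j, swap → 5 6 5 7 7 5 4 5 9 6 4 9 5
j→10 (data[10]=4≤5), i→1 (data[1]=6≥5); i<j, swap → 5 4 5 7 7 5 4 5 9 6 6 9 5
j→7 (data[7]=5≤5), i→2 (data[2]=5≥5); i<j, swap → 5 4 5 7 7 5 4 5 9 6 6 9 5
j→6 (data[6]=4≤5), i→3 (data[3]=7≥5); i<j, swap → 5 4 5 4 7 5 7 5 9 6 6 9 5
j→5 (data[5]=5≤5), i→4 (data[4]=7≥5); i<j, swap → 5 4 5 4 5 7 7 5 9 6 6 9 5
j→4, i→5; i≥j, return j=4. data = 5 4 5 4 5 7 7 5 9 6 6 9 5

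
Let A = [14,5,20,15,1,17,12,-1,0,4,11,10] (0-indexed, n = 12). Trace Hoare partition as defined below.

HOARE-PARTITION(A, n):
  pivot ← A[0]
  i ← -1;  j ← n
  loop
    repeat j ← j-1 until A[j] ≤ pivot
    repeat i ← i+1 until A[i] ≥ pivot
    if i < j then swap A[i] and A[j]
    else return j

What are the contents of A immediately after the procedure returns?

pivot=14
j stops at 11 (10), i stops at 0 (14); swap ⇒ [10,5,20,15,1,17,12,-1,0,4,11,14]
j stops at 10 (11), i stops at 2 (20); swap ⇒ [10,5,11,15,1,17,12,-1,0,4,20,14]
j stops at 9 (4), i stops at 3 (15); swap ⇒ [10,5,11,4,1,17,12,-1,0,15,20,14]
j stops at 8 (0), i stops at 5 (17); swap ⇒ [10,5,11,4,1,0,12,-1,17,15,20,14]
j stops at 7, i stops at 8; i≥j ⇒ return 7. A=[10,5,11,4,1,0,12,-1,17,15,20,14]

[10,5,11,4,1,0,12,-1,17,15,20,14]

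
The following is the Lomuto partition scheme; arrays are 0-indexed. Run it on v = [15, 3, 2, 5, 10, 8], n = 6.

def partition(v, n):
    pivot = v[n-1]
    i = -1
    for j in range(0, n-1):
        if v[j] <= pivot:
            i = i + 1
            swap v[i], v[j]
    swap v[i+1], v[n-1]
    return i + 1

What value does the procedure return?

3

pivot=8, i=-1
j=0: 15>8, skip
j=1: 3≤8, i=0, swap(0,1) ⇒ [3, 15, 2, 5, 10, 8]
j=2: 2≤8, i=1, swap(1,2) ⇒ [3, 2, 15, 5, 10, 8]
j=3: 5≤8, i=2, swap(2,3) ⇒ [3, 2, 5, 15, 10, 8]
j=4: 10>8, skip
swap(3,5) ⇒ [3, 2, 5, 8, 10, 15]; return 3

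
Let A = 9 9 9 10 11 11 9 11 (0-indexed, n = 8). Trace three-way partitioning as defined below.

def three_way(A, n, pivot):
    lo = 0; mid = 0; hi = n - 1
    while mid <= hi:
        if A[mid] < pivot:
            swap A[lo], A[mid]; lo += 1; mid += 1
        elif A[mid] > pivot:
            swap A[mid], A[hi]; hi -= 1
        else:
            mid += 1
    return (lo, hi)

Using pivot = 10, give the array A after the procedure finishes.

9 9 9 9 10 11 11 11

lo=0 mid=0 hi=7
9<10: swap(0,0), lo=1 mid=1 ⇒ 9 9 9 10 11 11 9 11
9<10: swap(1,1), lo=2 mid=2 ⇒ 9 9 9 10 11 11 9 11
9<10: swap(2,2), lo=3 mid=3 ⇒ 9 9 9 10 11 11 9 11
10=10: mid=4
11>10: swap(4,7), hi=6 ⇒ 9 9 9 10 11 11 9 11
11>10: swap(4,6), hi=5 ⇒ 9 9 9 10 9 11 11 11
9<10: swap(3,4), lo=4 mid=5 ⇒ 9 9 9 9 10 11 11 11
11>10: swap(5,5), hi=4 ⇒ 9 9 9 9 10 11 11 11
done. lo=4 hi=4; A=9 9 9 9 10 11 11 11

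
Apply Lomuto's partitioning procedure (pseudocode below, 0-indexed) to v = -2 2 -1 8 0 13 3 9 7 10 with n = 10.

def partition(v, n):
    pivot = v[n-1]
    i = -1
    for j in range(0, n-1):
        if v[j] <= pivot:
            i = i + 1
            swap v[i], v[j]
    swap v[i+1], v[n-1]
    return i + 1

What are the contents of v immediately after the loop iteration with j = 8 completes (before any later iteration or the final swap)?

pivot = v[9] = 10; i = -1
j=0: v[0]=-2 ≤ 10 → i=0, swap v[0],v[0] (no change) → -2 2 -1 8 0 13 3 9 7 10
j=1: v[1]=2 ≤ 10 → i=1, swap v[1],v[1] (no change) → -2 2 -1 8 0 13 3 9 7 10
j=2: v[2]=-1 ≤ 10 → i=2, swap v[2],v[2] (no change) → -2 2 -1 8 0 13 3 9 7 10
j=3: v[3]=8 ≤ 10 → i=3, swap v[3],v[3] (no change) → -2 2 -1 8 0 13 3 9 7 10
j=4: v[4]=0 ≤ 10 → i=4, swap v[4],v[4] (no change) → -2 2 -1 8 0 13 3 9 7 10
j=5: v[5]=13 > 10 → no swap
j=6: v[6]=3 ≤ 10 → i=5, swap v[5],v[6] → -2 2 -1 8 0 3 13 9 7 10
j=7: v[7]=9 ≤ 10 → i=6, swap v[6],v[7] → -2 2 -1 8 0 3 9 13 7 10
j=8: v[8]=7 ≤ 10 → i=7, swap v[7],v[8] → -2 2 -1 8 0 3 9 7 13 10
(after j=8) v = -2 2 -1 8 0 3 9 7 13 10

-2 2 -1 8 0 3 9 7 13 10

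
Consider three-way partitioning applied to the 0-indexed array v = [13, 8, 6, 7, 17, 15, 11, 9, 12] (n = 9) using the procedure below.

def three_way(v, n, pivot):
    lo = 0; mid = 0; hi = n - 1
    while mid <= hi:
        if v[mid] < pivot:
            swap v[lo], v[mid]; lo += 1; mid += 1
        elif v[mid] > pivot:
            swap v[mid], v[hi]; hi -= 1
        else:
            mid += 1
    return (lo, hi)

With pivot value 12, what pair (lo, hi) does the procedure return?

(5, 5)

lo=0 mid=0 hi=8
13>12: swap(0,8), hi=7 ⇒ [12, 8, 6, 7, 17, 15, 11, 9, 13]
12=12: mid=1
8<12: swap(0,1), lo=1 mid=2 ⇒ [8, 12, 6, 7, 17, 15, 11, 9, 13]
6<12: swap(1,2), lo=2 mid=3 ⇒ [8, 6, 12, 7, 17, 15, 11, 9, 13]
7<12: swap(2,3), lo=3 mid=4 ⇒ [8, 6, 7, 12, 17, 15, 11, 9, 13]
17>12: swap(4,7), hi=6 ⇒ [8, 6, 7, 12, 9, 15, 11, 17, 13]
9<12: swap(3,4), lo=4 mid=5 ⇒ [8, 6, 7, 9, 12, 15, 11, 17, 13]
15>12: swap(5,6), hi=5 ⇒ [8, 6, 7, 9, 12, 11, 15, 17, 13]
11<12: swap(4,5), lo=5 mid=6 ⇒ [8, 6, 7, 9, 11, 12, 15, 17, 13]
done. lo=5 hi=5; v=[8, 6, 7, 9, 11, 12, 15, 17, 13]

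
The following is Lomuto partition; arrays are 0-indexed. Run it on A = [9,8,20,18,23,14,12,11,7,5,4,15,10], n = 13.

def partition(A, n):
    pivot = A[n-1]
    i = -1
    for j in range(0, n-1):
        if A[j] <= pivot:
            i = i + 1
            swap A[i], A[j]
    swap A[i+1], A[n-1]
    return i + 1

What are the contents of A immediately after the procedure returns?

pivot=10, i=-1
j=0: 9≤10, i=0, swap(0,0) ⇒ [9,8,20,18,23,14,12,11,7,5,4,15,10]
j=1: 8≤10, i=1, swap(1,1) ⇒ [9,8,20,18,23,14,12,11,7,5,4,15,10]
j=2: 20>10, skip
j=3: 18>10, skip
j=4: 23>10, skip
j=5: 14>10, skip
j=6: 12>10, skip
j=7: 11>10, skip
j=8: 7≤10, i=2, swap(2,8) ⇒ [9,8,7,18,23,14,12,11,20,5,4,15,10]
j=9: 5≤10, i=3, swap(3,9) ⇒ [9,8,7,5,23,14,12,11,20,18,4,15,10]
j=10: 4≤10, i=4, swap(4,10) ⇒ [9,8,7,5,4,14,12,11,20,18,23,15,10]
j=11: 15>10, skip
swap(5,12) ⇒ [9,8,7,5,4,10,12,11,20,18,23,15,14]; return 5

[9,8,7,5,4,10,12,11,20,18,23,15,14]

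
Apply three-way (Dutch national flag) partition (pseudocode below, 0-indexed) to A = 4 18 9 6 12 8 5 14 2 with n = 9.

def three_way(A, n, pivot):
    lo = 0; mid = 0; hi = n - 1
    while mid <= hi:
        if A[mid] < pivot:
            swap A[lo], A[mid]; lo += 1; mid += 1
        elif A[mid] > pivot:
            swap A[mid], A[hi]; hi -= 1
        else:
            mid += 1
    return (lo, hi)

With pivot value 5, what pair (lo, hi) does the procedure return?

(2, 2)

pivot = 5; lo=0, mid=0, hi=8
A[mid]=4<5: swap A[0],A[0]; lo=1,mid=1 → 4 18 9 6 12 8 5 14 2
A[mid]=18>5: swap A[1],A[8]; hi=7 → 4 2 9 6 12 8 5 14 18
A[mid]=2<5: swap A[1],A[1]; lo=2,mid=2 → 4 2 9 6 12 8 5 14 18
A[mid]=9>5: swap A[2],A[7]; hi=6 → 4 2 14 6 12 8 5 9 18
A[mid]=14>5: swap A[2],A[6]; hi=5 → 4 2 5 6 12 8 14 9 18
A[mid]=5=5: mid=3
A[mid]=6>5: swap A[3],A[5]; hi=4 → 4 2 5 8 12 6 14 9 18
A[mid]=8>5: swap A[3],A[4]; hi=3 → 4 2 5 12 8 6 14 9 18
A[mid]=12>5: swap A[3],A[3]; hi=2 → 4 2 5 12 8 6 14 9 18
end: lo=2, hi=2; A = 4 2 5 12 8 6 14 9 18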